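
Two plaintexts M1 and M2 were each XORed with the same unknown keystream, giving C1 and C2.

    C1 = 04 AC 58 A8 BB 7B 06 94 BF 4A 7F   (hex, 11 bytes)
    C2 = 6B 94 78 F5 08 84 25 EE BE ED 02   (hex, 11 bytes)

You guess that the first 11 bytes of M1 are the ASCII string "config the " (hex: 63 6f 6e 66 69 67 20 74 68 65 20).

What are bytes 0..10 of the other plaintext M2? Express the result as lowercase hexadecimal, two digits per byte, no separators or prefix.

0c574e3bda98030e69c25d

First, C1 ⊕ C2 = (M1 ⊕ K) ⊕ (M2 ⊕ K) = M1 ⊕ M2, so the key drops out. Then M2 = (M1 ⊕ M2) ⊕ M1 over the first 11 bytes.
byte 0: (04 xor 6b) xor 63 = 6f xor 63 = 0c
byte 1: (ac xor 94) xor 6f = 38 xor 6f = 57
byte 2: (58 xor 78) xor 6e = 20 xor 6e = 4e
byte 3: (a8 xor f5) xor 66 = 5d xor 66 = 3b
byte 4: (bb xor 08) xor 69 = b3 xor 69 = da
byte 5: (7b xor 84) xor 67 = ff xor 67 = 98
byte 6: (06 xor 25) xor 20 = 23 xor 20 = 03
byte 7: (94 xor ee) xor 74 = 7a xor 74 = 0e
byte 8: (bf xor be) xor 68 = 01 xor 68 = 69
byte 9: (4a xor ed) xor 65 = a7 xor 65 = c2
byte 10: (7f xor 02) xor 20 = 7d xor 20 = 5d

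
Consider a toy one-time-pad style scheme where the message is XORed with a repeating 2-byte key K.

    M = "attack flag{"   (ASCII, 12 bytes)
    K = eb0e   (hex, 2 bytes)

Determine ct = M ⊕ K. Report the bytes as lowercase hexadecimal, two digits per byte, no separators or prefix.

The 2-byte key repeats, so the effective keystream is eb 0e eb 0e eb 0e eb 0e eb 0e eb 0e.
byte 0: 61 xor eb = 8a
byte 1: 74 xor 0e = 7a
byte 2: 74 xor eb = 9f
byte 3: 61 xor 0e = 6f
byte 4: 63 xor eb = 88
byte 5: 6b xor 0e = 65
byte 6: 20 xor eb = cb
byte 7: 66 xor 0e = 68
byte 8: 6c xor eb = 87
byte 9: 61 xor 0e = 6f
byte 10: 67 xor eb = 8c
byte 11: 7b xor 0e = 75

8a7a9f6f8865cb68876f8c75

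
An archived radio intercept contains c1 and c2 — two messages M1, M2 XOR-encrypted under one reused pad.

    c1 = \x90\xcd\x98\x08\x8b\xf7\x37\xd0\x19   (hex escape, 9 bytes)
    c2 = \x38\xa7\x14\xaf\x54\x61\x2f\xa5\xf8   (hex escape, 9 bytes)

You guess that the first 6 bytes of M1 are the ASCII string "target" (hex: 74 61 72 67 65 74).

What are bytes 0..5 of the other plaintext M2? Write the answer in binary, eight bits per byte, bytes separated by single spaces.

First, c1 ⊕ c2 = (M1 ⊕ K) ⊕ (M2 ⊕ K) = M1 ⊕ M2, so the key drops out. Then M2 = (M1 ⊕ M2) ⊕ M1 over the first 6 bytes.
byte 0: (90 ^ 38) ^ 74 = a8 ^ 74 = dc
byte 1: (cd ^ a7) ^ 61 = 6a ^ 61 = 0b
byte 2: (98 ^ 14) ^ 72 = 8c ^ 72 = fe
byte 3: (08 ^ af) ^ 67 = a7 ^ 67 = c0
byte 4: (8b ^ 54) ^ 65 = df ^ 65 = ba
byte 5: (f7 ^ 61) ^ 74 = 96 ^ 74 = e2

11011100 00001011 11111110 11000000 10111010 11100010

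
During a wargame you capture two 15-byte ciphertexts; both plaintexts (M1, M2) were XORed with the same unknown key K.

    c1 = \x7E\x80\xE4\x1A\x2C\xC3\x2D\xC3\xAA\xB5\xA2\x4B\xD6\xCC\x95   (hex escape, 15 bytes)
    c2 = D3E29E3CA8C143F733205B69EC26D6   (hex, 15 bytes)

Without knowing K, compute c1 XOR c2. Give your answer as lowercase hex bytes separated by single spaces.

c1 ⊕ c2 = (M1 ⊕ K) ⊕ (M2 ⊕ K) = M1 ⊕ M2 — the shared key cancels under XOR.
byte 0: 01111110 ⊕ 11010011 = 10101101
byte 1: 10000000 ⊕ 11100010 = 01100010
byte 2: 11100100 ⊕ 10011110 = 01111010
byte 3: 00011010 ⊕ 00111100 = 00100110
byte 4: 00101100 ⊕ 10101000 = 10000100
byte 5: 11000011 ⊕ 11000001 = 00000010
byte 6: 00101101 ⊕ 01000011 = 01101110
byte 7: 11000011 ⊕ 11110111 = 00110100
byte 8: 10101010 ⊕ 00110011 = 10011001
byte 9: 10110101 ⊕ 00100000 = 10010101
byte 10: 10100010 ⊕ 01011011 = 11111001
byte 11: 01001011 ⊕ 01101001 = 00100010
byte 12: 11010110 ⊕ 11101100 = 00111010
byte 13: 11001100 ⊕ 00100110 = 11101010
byte 14: 10010101 ⊕ 11010110 = 01000011

ad 62 7a 26 84 02 6e 34 99 95 f9 22 3a ea 43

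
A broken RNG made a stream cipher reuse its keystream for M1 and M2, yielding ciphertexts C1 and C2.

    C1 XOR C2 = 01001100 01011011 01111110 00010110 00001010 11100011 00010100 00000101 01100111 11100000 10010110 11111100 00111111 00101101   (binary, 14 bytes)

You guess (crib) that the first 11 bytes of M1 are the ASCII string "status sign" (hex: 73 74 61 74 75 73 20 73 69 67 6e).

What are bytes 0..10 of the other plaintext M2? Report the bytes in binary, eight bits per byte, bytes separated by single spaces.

00111111 00101111 00011111 01100010 01111111 10010000 00110100 01110110 00001110 10000111 11111000

Since C1 ⊕ C2 = M1 ⊕ M2, XORing with the guessed M1 bytes yields the corresponding M2 bytes: M2 = (C1 ⊕ C2) ⊕ M1.
4c XOR 73 = 3f
5b XOR 74 = 2f
7e XOR 61 = 1f
16 XOR 74 = 62
0a XOR 75 = 7f
e3 XOR 73 = 90
14 XOR 20 = 34
05 XOR 73 = 76
67 XOR 69 = 0e
e0 XOR 67 = 87
96 XOR 6e = f8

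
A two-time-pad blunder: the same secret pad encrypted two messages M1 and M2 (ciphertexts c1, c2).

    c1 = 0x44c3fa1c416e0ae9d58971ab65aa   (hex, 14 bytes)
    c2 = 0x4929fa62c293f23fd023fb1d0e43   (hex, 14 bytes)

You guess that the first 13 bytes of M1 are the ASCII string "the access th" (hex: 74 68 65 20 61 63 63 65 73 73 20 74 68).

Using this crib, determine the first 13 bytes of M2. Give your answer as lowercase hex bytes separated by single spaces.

First, c1 ⊕ c2 = (M1 ⊕ K) ⊕ (M2 ⊕ K) = M1 ⊕ M2, so the key drops out. Then M2 = (M1 ⊕ M2) ⊕ M1 over the first 13 bytes.
byte 0: (44 ⊕ 49) ⊕ 74 = 0d ⊕ 74 = 79
byte 1: (c3 ⊕ 29) ⊕ 68 = ea ⊕ 68 = 82
byte 2: (fa ⊕ fa) ⊕ 65 = 00 ⊕ 65 = 65
byte 3: (1c ⊕ 62) ⊕ 20 = 7e ⊕ 20 = 5e
byte 4: (41 ⊕ c2) ⊕ 61 = 83 ⊕ 61 = e2
byte 5: (6e ⊕ 93) ⊕ 63 = fd ⊕ 63 = 9e
byte 6: (0a ⊕ f2) ⊕ 63 = f8 ⊕ 63 = 9b
byte 7: (e9 ⊕ 3f) ⊕ 65 = d6 ⊕ 65 = b3
byte 8: (d5 ⊕ d0) ⊕ 73 = 05 ⊕ 73 = 76
byte 9: (89 ⊕ 23) ⊕ 73 = aa ⊕ 73 = d9
byte 10: (71 ⊕ fb) ⊕ 20 = 8a ⊕ 20 = aa
byte 11: (ab ⊕ 1d) ⊕ 74 = b6 ⊕ 74 = c2
byte 12: (65 ⊕ 0e) ⊕ 68 = 6b ⊕ 68 = 03

79 82 65 5e e2 9e 9b b3 76 d9 aa c2 03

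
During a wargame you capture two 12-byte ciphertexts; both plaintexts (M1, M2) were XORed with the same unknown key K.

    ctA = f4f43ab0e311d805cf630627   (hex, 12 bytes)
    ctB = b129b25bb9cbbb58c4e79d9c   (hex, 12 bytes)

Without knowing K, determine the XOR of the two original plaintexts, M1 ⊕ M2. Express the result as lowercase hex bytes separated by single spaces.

ctA ⊕ ctB = (M1 ⊕ K) ⊕ (M2 ⊕ K) = M1 ⊕ M2 — the shared key cancels under XOR.
byte 0: 244 xor 177 =  69
byte 1: 244 xor  41 = 221
byte 2:  58 xor 178 = 136
byte 3: 176 xor  91 = 235
byte 4: 227 xor 185 =  90
byte 5:  17 xor 203 = 218
byte 6: 216 xor 187 =  99
byte 7:   5 xor  88 =  93
byte 8: 207 xor 196 =  11
byte 9:  99 xor 231 = 132
byte 10:   6 xor 157 = 155
byte 11:  39 xor 156 = 187

45 dd 88 eb 5a da 63 5d 0b 84 9b bb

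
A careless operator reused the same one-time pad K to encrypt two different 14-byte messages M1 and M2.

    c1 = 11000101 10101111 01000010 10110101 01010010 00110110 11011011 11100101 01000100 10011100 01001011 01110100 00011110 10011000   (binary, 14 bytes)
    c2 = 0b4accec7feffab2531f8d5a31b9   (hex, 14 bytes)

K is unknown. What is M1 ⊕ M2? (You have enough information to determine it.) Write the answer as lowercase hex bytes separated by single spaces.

ce e5 8e 59 2d d9 21 57 17 83 c6 2e 2f 21

c1 ⊕ c2 = (M1 ⊕ K) ⊕ (M2 ⊕ K) = M1 ⊕ M2 — the shared key cancels under XOR.
197 XOR  11 = 206
175 XOR  74 = 229
 66 XOR 204 = 142
181 XOR 236 =  89
 82 XOR 127 =  45
 54 XOR 239 = 217
219 XOR 250 =  33
229 XOR 178 =  87
 68 XOR  83 =  23
156 XOR  31 = 131
 75 XOR 141 = 198
116 XOR  90 =  46
 30 XOR  49 =  47
152 XOR 185 =  33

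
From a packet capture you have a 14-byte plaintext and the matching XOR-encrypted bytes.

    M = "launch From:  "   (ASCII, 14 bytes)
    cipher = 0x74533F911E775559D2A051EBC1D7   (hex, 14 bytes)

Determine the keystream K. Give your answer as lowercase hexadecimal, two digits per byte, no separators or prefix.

Since cipher = M ⊕ K, XORing both sides with M gives K = M ⊕ cipher.
byte 0: 6c XOR 74 = 18
byte 1: 61 XOR 53 = 32
byte 2: 75 XOR 3f = 4a
byte 3: 6e XOR 91 = ff
byte 4: 63 XOR 1e = 7d
byte 5: 68 XOR 77 = 1f
byte 6: 20 XOR 55 = 75
byte 7: 46 XOR 59 = 1f
byte 8: 72 XOR d2 = a0
byte 9: 6f XOR a0 = cf
byte 10: 6d XOR 51 = 3c
byte 11: 3a XOR eb = d1
byte 12: 20 XOR c1 = e1
byte 13: 20 XOR d7 = f7

18324aff7d1f751fa0cf3cd1e1f7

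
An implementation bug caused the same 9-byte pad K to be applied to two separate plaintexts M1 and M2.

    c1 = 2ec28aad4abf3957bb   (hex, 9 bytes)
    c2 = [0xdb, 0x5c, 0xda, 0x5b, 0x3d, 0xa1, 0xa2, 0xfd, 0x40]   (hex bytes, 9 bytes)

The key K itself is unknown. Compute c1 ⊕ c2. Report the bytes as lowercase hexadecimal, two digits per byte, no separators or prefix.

f59e50f6771e9baafb

c1 ⊕ c2 = (M1 ⊕ K) ⊕ (M2 ⊕ K) = M1 ⊕ M2 — the shared key cancels under XOR.
2e XOR db = f5
c2 XOR 5c = 9e
8a XOR da = 50
ad XOR 5b = f6
4a XOR 3d = 77
bf XOR a1 = 1e
39 XOR a2 = 9b
57 XOR fd = aa
bb XOR 40 = fb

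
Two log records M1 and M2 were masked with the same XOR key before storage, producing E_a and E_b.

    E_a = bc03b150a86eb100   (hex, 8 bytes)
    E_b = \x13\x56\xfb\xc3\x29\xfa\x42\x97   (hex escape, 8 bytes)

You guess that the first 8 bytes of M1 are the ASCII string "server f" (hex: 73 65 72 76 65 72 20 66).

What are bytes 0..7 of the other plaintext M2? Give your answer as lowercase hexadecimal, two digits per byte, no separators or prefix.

dc3038e5e4e6d3f1

First, E_a ⊕ E_b = (M1 ⊕ K) ⊕ (M2 ⊕ K) = M1 ⊕ M2, so the key drops out. Then M2 = (M1 ⊕ M2) ⊕ M1 over the first 8 bytes.
byte 0: (bc ⊕ 13) ⊕ 73 = af ⊕ 73 = dc
byte 1: (03 ⊕ 56) ⊕ 65 = 55 ⊕ 65 = 30
byte 2: (b1 ⊕ fb) ⊕ 72 = 4a ⊕ 72 = 38
byte 3: (50 ⊕ c3) ⊕ 76 = 93 ⊕ 76 = e5
byte 4: (a8 ⊕ 29) ⊕ 65 = 81 ⊕ 65 = e4
byte 5: (6e ⊕ fa) ⊕ 72 = 94 ⊕ 72 = e6
byte 6: (b1 ⊕ 42) ⊕ 20 = f3 ⊕ 20 = d3
byte 7: (00 ⊕ 97) ⊕ 66 = 97 ⊕ 66 = f1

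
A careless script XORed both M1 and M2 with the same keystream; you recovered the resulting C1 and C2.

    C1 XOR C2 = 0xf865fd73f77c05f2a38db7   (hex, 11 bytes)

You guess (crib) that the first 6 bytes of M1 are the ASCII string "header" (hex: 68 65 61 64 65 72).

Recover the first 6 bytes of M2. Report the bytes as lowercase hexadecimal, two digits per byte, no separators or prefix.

Since C1 ⊕ C2 = M1 ⊕ M2, XORing with the guessed M1 bytes yields the corresponding M2 bytes: M2 = (C1 ⊕ C2) ⊕ M1.
f8 ⊕ 68 = 90
65 ⊕ 65 = 00
fd ⊕ 61 = 9c
73 ⊕ 64 = 17
f7 ⊕ 65 = 92
7c ⊕ 72 = 0e

90009c17920e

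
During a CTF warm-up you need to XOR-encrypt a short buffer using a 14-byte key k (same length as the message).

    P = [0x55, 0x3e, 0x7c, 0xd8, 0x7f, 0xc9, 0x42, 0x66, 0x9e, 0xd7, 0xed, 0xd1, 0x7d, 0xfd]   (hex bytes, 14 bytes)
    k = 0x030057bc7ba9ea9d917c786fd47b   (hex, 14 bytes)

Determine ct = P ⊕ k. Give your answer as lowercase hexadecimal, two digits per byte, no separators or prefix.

XOR is its own inverse, so applying the key byte-wise gives the result directly.
55 xor 03 = 56
3e xor 00 = 3e
7c xor 57 = 2b
d8 xor bc = 64
7f xor 7b = 04
c9 xor a9 = 60
42 xor ea = a8
66 xor 9d = fb
9e xor 91 = 0f
d7 xor 7c = ab
ed xor 78 = 95
d1 xor 6f = be
7d xor d4 = a9
fd xor 7b = 86

563e2b640460a8fb0fab95bea986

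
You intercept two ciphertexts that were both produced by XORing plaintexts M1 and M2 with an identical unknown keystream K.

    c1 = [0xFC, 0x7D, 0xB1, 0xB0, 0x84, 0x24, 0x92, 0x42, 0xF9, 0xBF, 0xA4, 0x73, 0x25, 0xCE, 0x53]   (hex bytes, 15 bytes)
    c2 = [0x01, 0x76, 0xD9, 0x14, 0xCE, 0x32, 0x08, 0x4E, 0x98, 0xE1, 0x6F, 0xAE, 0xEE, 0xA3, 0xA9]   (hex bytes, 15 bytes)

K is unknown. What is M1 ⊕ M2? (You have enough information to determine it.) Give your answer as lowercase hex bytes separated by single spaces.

fd 0b 68 a4 4a 16 9a 0c 61 5e cb dd cb 6d fa

c1 ⊕ c2 = (M1 ⊕ K) ⊕ (M2 ⊕ K) = M1 ⊕ M2 — the shared key cancels under XOR.
byte 0: fc ⊕ 01 = fd
byte 1: 7d ⊕ 76 = 0b
byte 2: b1 ⊕ d9 = 68
byte 3: b0 ⊕ 14 = a4
byte 4: 84 ⊕ ce = 4a
byte 5: 24 ⊕ 32 = 16
byte 6: 92 ⊕ 08 = 9a
byte 7: 42 ⊕ 4e = 0c
byte 8: f9 ⊕ 98 = 61
byte 9: bf ⊕ e1 = 5e
byte 10: a4 ⊕ 6f = cb
byte 11: 73 ⊕ ae = dd
byte 12: 25 ⊕ ee = cb
byte 13: ce ⊕ a3 = 6d
byte 14: 53 ⊕ a9 = fa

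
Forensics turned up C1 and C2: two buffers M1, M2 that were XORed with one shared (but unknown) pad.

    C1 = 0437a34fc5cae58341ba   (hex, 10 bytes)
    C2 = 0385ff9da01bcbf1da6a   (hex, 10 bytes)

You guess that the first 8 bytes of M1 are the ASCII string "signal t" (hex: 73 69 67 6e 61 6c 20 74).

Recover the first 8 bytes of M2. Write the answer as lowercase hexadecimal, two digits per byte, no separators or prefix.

First, C1 ⊕ C2 = (M1 ⊕ K) ⊕ (M2 ⊕ K) = M1 ⊕ M2, so the key drops out. Then M2 = (M1 ⊕ M2) ⊕ M1 over the first 8 bytes.
byte 0: (04 ⊕ 03) ⊕ 73 = 07 ⊕ 73 = 74
byte 1: (37 ⊕ 85) ⊕ 69 = b2 ⊕ 69 = db
byte 2: (a3 ⊕ ff) ⊕ 67 = 5c ⊕ 67 = 3b
byte 3: (4f ⊕ 9d) ⊕ 6e = d2 ⊕ 6e = bc
byte 4: (c5 ⊕ a0) ⊕ 61 = 65 ⊕ 61 = 04
byte 5: (ca ⊕ 1b) ⊕ 6c = d1 ⊕ 6c = bd
byte 6: (e5 ⊕ cb) ⊕ 20 = 2e ⊕ 20 = 0e
byte 7: (83 ⊕ f1) ⊕ 74 = 72 ⊕ 74 = 06

74db3bbc04bd0e06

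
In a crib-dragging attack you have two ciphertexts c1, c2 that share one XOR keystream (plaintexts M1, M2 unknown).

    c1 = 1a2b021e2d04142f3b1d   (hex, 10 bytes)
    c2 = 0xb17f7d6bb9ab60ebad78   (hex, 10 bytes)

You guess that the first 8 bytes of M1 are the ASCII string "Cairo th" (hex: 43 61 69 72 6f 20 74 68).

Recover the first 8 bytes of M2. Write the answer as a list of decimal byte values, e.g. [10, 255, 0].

First, c1 ⊕ c2 = (M1 ⊕ K) ⊕ (M2 ⊕ K) = M1 ⊕ M2, so the key drops out. Then M2 = (M1 ⊕ M2) ⊕ M1 over the first 8 bytes.
byte 0: (1a ^ b1) ^ 43 = ab ^ 43 = e8
byte 1: (2b ^ 7f) ^ 61 = 54 ^ 61 = 35
byte 2: (02 ^ 7d) ^ 69 = 7f ^ 69 = 16
byte 3: (1e ^ 6b) ^ 72 = 75 ^ 72 = 07
byte 4: (2d ^ b9) ^ 6f = 94 ^ 6f = fb
byte 5: (04 ^ ab) ^ 20 = af ^ 20 = 8f
byte 6: (14 ^ 60) ^ 74 = 74 ^ 74 = 00
byte 7: (2f ^ eb) ^ 68 = c4 ^ 68 = ac

[232, 53, 22, 7, 251, 143, 0, 172]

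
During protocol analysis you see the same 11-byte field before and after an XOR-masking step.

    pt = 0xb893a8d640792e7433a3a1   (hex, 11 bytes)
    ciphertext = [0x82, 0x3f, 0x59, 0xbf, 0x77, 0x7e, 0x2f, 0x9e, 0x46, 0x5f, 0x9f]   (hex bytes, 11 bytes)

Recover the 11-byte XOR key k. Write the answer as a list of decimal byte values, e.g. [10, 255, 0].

Since ciphertext = pt ⊕ k, XORing both sides with pt gives k = pt ⊕ ciphertext.
byte 0: b8 XOR 82 = 3a
byte 1: 93 XOR 3f = ac
byte 2: a8 XOR 59 = f1
byte 3: d6 XOR bf = 69
byte 4: 40 XOR 77 = 37
byte 5: 79 XOR 7e = 07
byte 6: 2e XOR 2f = 01
byte 7: 74 XOR 9e = ea
byte 8: 33 XOR 46 = 75
byte 9: a3 XOR 5f = fc
byte 10: a1 XOR 9f = 3e

[58, 172, 241, 105, 55, 7, 1, 234, 117, 252, 62]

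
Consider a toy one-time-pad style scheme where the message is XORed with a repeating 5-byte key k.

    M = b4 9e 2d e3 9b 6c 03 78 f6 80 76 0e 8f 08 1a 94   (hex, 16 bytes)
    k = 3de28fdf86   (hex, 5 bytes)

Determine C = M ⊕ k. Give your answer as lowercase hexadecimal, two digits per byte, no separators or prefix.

897ca23c1d51e1f729064bec00d79ca9

The 5-byte key repeats, so the effective keystream is 3d e2 8f df 86 3d e2 8f df 86 3d e2 8f df 86 3d.
byte 0: 10110100 xor 00111101 = 10001001
byte 1: 10011110 xor 11100010 = 01111100
byte 2: 00101101 xor 10001111 = 10100010
byte 3: 11100011 xor 11011111 = 00111100
byte 4: 10011011 xor 10000110 = 00011101
byte 5: 01101100 xor 00111101 = 01010001
byte 6: 00000011 xor 11100010 = 11100001
byte 7: 01111000 xor 10001111 = 11110111
byte 8: 11110110 xor 11011111 = 00101001
byte 9: 10000000 xor 10000110 = 00000110
byte 10: 01110110 xor 00111101 = 01001011
byte 11: 00001110 xor 11100010 = 11101100
byte 12: 10001111 xor 10001111 = 00000000
byte 13: 00001000 xor 11011111 = 11010111
byte 14: 00011010 xor 10000110 = 10011100
byte 15: 10010100 xor 00111101 = 10101001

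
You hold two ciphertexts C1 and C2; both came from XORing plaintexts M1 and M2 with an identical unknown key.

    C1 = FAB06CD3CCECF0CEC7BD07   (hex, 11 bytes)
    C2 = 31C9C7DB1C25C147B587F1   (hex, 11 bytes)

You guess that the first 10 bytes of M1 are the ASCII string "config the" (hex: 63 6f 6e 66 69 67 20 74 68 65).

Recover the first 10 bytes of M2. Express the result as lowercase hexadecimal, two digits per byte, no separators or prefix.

a816c56eb9ae11fd1a5f

First, C1 ⊕ C2 = (M1 ⊕ K) ⊕ (M2 ⊕ K) = M1 ⊕ M2, so the key drops out. Then M2 = (M1 ⊕ M2) ⊕ M1 over the first 10 bytes.
byte 0: (fa ⊕ 31) ⊕ 63 = cb ⊕ 63 = a8
byte 1: (b0 ⊕ c9) ⊕ 6f = 79 ⊕ 6f = 16
byte 2: (6c ⊕ c7) ⊕ 6e = ab ⊕ 6e = c5
byte 3: (d3 ⊕ db) ⊕ 66 = 08 ⊕ 66 = 6e
byte 4: (cc ⊕ 1c) ⊕ 69 = d0 ⊕ 69 = b9
byte 5: (ec ⊕ 25) ⊕ 67 = c9 ⊕ 67 = ae
byte 6: (f0 ⊕ c1) ⊕ 20 = 31 ⊕ 20 = 11
byte 7: (ce ⊕ 47) ⊕ 74 = 89 ⊕ 74 = fd
byte 8: (c7 ⊕ b5) ⊕ 68 = 72 ⊕ 68 = 1a
byte 9: (bd ⊕ 87) ⊕ 65 = 3a ⊕ 65 = 5f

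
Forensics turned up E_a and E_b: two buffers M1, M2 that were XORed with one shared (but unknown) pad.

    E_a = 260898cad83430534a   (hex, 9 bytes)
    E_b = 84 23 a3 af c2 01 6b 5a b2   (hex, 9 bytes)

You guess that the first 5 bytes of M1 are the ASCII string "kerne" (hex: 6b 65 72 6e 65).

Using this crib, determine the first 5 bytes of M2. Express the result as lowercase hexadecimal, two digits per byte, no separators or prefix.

c94e490b7f

First, E_a ⊕ E_b = (M1 ⊕ K) ⊕ (M2 ⊕ K) = M1 ⊕ M2, so the key drops out. Then M2 = (M1 ⊕ M2) ⊕ M1 over the first 5 bytes.
byte 0: (26 XOR 84) XOR 6b = a2 XOR 6b = c9
byte 1: (08 XOR 23) XOR 65 = 2b XOR 65 = 4e
byte 2: (98 XOR a3) XOR 72 = 3b XOR 72 = 49
byte 3: (ca XOR af) XOR 6e = 65 XOR 6e = 0b
byte 4: (d8 XOR c2) XOR 65 = 1a XOR 65 = 7f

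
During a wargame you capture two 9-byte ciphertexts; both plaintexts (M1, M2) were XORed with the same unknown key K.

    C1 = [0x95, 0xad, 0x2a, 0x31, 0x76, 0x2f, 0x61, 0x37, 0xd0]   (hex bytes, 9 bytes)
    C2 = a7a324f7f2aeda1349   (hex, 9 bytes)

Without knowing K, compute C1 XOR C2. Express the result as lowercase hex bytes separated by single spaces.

32 0e 0e c6 84 81 bb 24 99

C1 ⊕ C2 = (M1 ⊕ K) ⊕ (M2 ⊕ K) = M1 ⊕ M2 — the shared key cancels under XOR.
byte 0: 95 xor a7 = 32
byte 1: ad xor a3 = 0e
byte 2: 2a xor 24 = 0e
byte 3: 31 xor f7 = c6
byte 4: 76 xor f2 = 84
byte 5: 2f xor ae = 81
byte 6: 61 xor da = bb
byte 7: 37 xor 13 = 24
byte 8: d0 xor 49 = 99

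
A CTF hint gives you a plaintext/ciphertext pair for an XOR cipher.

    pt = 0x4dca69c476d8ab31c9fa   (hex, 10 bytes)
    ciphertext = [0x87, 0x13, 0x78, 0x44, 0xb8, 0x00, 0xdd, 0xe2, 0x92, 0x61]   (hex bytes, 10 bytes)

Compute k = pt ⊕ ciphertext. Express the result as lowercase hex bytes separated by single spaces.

ca d9 11 80 ce d8 76 d3 5b 9b

Since ciphertext = pt ⊕ k, XORing both sides with pt gives k = pt ⊕ ciphertext.
4d ^ 87 = ca
ca ^ 13 = d9
69 ^ 78 = 11
c4 ^ 44 = 80
76 ^ b8 = ce
d8 ^ 00 = d8
ab ^ dd = 76
31 ^ e2 = d3
c9 ^ 92 = 5b
fa ^ 61 = 9b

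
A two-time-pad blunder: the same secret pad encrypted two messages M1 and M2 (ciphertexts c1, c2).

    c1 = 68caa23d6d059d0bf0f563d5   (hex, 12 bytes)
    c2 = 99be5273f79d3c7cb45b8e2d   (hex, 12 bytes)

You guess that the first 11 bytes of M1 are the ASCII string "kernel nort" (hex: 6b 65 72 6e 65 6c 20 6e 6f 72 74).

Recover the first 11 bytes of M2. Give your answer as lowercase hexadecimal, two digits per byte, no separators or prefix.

First, c1 ⊕ c2 = (M1 ⊕ K) ⊕ (M2 ⊕ K) = M1 ⊕ M2, so the key drops out. Then M2 = (M1 ⊕ M2) ⊕ M1 over the first 11 bytes.
byte 0: (68 ⊕ 99) ⊕ 6b = f1 ⊕ 6b = 9a
byte 1: (ca ⊕ be) ⊕ 65 = 74 ⊕ 65 = 11
byte 2: (a2 ⊕ 52) ⊕ 72 = f0 ⊕ 72 = 82
byte 3: (3d ⊕ 73) ⊕ 6e = 4e ⊕ 6e = 20
byte 4: (6d ⊕ f7) ⊕ 65 = 9a ⊕ 65 = ff
byte 5: (05 ⊕ 9d) ⊕ 6c = 98 ⊕ 6c = f4
byte 6: (9d ⊕ 3c) ⊕ 20 = a1 ⊕ 20 = 81
byte 7: (0b ⊕ 7c) ⊕ 6e = 77 ⊕ 6e = 19
byte 8: (f0 ⊕ b4) ⊕ 6f = 44 ⊕ 6f = 2b
byte 9: (f5 ⊕ 5b) ⊕ 72 = ae ⊕ 72 = dc
byte 10: (63 ⊕ 8e) ⊕ 74 = ed ⊕ 74 = 99

9a118220fff481192bdc99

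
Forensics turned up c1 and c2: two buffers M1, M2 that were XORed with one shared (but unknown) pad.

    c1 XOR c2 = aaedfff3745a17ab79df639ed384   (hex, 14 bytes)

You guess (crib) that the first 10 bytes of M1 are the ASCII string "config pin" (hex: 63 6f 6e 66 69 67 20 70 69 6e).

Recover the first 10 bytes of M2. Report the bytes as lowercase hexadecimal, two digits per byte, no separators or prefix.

Since c1 ⊕ c2 = M1 ⊕ M2, XORing with the guessed M1 bytes yields the corresponding M2 bytes: M2 = (c1 ⊕ c2) ⊕ M1.
byte 0: 10101010 XOR 01100011 = 11001001
byte 1: 11101101 XOR 01101111 = 10000010
byte 2: 11111111 XOR 01101110 = 10010001
byte 3: 11110011 XOR 01100110 = 10010101
byte 4: 01110100 XOR 01101001 = 00011101
byte 5: 01011010 XOR 01100111 = 00111101
byte 6: 00010111 XOR 00100000 = 00110111
byte 7: 10101011 XOR 01110000 = 11011011
byte 8: 01111001 XOR 01101001 = 00010000
byte 9: 11011111 XOR 01101110 = 10110001

c98291951d3d37db10b1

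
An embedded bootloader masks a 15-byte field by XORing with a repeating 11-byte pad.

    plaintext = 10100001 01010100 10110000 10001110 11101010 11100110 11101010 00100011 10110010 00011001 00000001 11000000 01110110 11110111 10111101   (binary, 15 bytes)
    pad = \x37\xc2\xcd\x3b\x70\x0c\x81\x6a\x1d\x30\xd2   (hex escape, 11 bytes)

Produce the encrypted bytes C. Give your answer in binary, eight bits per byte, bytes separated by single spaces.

10010110 10010110 01111101 10110101 10011010 11101010 01101011 01001001 10101111 00101001 11010011 11110111 10110100 00111010 10000110

The 11-byte key repeats, so the effective keystream is 37 c2 cd 3b 70 0c 81 6a 1d 30 d2 37 c2 cd 3b.
byte 0: a1 XOR 37 = 96
byte 1: 54 XOR c2 = 96
byte 2: b0 XOR cd = 7d
byte 3: 8e XOR 3b = b5
byte 4: ea XOR 70 = 9a
byte 5: e6 XOR 0c = ea
byte 6: ea XOR 81 = 6b
byte 7: 23 XOR 6a = 49
byte 8: b2 XOR 1d = af
byte 9: 19 XOR 30 = 29
byte 10: 01 XOR d2 = d3
byte 11: c0 XOR 37 = f7
byte 12: 76 XOR c2 = b4
byte 13: f7 XOR cd = 3a
byte 14: bd XOR 3b = 86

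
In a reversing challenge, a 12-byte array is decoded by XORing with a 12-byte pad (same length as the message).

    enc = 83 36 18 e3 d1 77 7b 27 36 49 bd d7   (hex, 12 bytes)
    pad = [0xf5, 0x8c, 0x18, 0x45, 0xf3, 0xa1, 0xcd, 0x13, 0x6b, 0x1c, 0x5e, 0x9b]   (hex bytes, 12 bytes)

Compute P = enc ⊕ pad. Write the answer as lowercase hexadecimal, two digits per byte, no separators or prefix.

XOR is its own inverse, so applying the key byte-wise gives the result directly.
83 ^ f5 = 76
36 ^ 8c = ba
18 ^ 18 = 00
e3 ^ 45 = a6
d1 ^ f3 = 22
77 ^ a1 = d6
7b ^ cd = b6
27 ^ 13 = 34
36 ^ 6b = 5d
49 ^ 1c = 55
bd ^ 5e = e3
d7 ^ 9b = 4c

76ba00a622d6b6345d55e34c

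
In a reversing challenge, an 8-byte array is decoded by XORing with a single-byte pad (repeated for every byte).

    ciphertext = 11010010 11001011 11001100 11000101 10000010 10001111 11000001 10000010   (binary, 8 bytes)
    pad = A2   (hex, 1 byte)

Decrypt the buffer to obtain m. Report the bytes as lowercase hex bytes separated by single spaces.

The 1-byte key repeats, so the effective keystream is a2 a2 a2 a2 a2 a2 a2 a2.
byte 0: d2 ^ a2 = 70
byte 1: cb ^ a2 = 69
byte 2: cc ^ a2 = 6e
byte 3: c5 ^ a2 = 67
byte 4: 82 ^ a2 = 20
byte 5: 8f ^ a2 = 2d
byte 6: c1 ^ a2 = 63
byte 7: 82 ^ a2 = 20

70 69 6e 67 20 2d 63 20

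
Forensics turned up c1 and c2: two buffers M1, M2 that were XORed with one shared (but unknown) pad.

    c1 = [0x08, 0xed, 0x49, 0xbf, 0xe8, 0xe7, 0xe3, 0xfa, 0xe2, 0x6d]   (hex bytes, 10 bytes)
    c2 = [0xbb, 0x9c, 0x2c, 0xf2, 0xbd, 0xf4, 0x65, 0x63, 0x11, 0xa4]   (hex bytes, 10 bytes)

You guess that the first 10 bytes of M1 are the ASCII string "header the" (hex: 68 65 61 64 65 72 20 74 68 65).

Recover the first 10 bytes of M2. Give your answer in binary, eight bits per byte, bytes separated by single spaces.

First, c1 ⊕ c2 = (M1 ⊕ K) ⊕ (M2 ⊕ K) = M1 ⊕ M2, so the key drops out. Then M2 = (M1 ⊕ M2) ⊕ M1 over the first 10 bytes.
byte 0: (08 ^ bb) ^ 68 = b3 ^ 68 = db
byte 1: (ed ^ 9c) ^ 65 = 71 ^ 65 = 14
byte 2: (49 ^ 2c) ^ 61 = 65 ^ 61 = 04
byte 3: (bf ^ f2) ^ 64 = 4d ^ 64 = 29
byte 4: (e8 ^ bd) ^ 65 = 55 ^ 65 = 30
byte 5: (e7 ^ f4) ^ 72 = 13 ^ 72 = 61
byte 6: (e3 ^ 65) ^ 20 = 86 ^ 20 = a6
byte 7: (fa ^ 63) ^ 74 = 99 ^ 74 = ed
byte 8: (e2 ^ 11) ^ 68 = f3 ^ 68 = 9b
byte 9: (6d ^ a4) ^ 65 = c9 ^ 65 = ac

11011011 00010100 00000100 00101001 00110000 01100001 10100110 11101101 10011011 10101100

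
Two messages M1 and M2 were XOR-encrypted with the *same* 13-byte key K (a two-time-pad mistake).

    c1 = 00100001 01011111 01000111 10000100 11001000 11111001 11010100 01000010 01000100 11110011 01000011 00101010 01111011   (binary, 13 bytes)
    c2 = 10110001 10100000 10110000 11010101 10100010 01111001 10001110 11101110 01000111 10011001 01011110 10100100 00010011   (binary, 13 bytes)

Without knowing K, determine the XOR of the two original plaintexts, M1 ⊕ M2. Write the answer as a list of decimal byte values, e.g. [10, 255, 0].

[144, 255, 247, 81, 106, 128, 90, 172, 3, 106, 29, 142, 104]

c1 ⊕ c2 = (M1 ⊕ K) ⊕ (M2 ⊕ K) = M1 ⊕ M2 — the shared key cancels under XOR.
21 xor b1 = 90
5f xor a0 = ff
47 xor b0 = f7
84 xor d5 = 51
c8 xor a2 = 6a
f9 xor 79 = 80
d4 xor 8e = 5a
42 xor ee = ac
44 xor 47 = 03
f3 xor 99 = 6a
43 xor 5e = 1d
2a xor a4 = 8e
7b xor 13 = 68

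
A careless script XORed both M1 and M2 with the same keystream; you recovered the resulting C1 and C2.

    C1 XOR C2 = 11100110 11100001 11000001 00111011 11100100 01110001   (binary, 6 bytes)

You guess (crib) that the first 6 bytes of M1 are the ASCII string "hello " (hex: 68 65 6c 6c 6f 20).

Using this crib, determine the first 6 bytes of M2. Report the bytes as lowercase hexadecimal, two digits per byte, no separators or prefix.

8e84ad578b51

Since C1 ⊕ C2 = M1 ⊕ M2, XORing with the guessed M1 bytes yields the corresponding M2 bytes: M2 = (C1 ⊕ C2) ⊕ M1.
230 ^ 104 = 142
225 ^ 101 = 132
193 ^ 108 = 173
 59 ^ 108 =  87
228 ^ 111 = 139
113 ^  32 =  81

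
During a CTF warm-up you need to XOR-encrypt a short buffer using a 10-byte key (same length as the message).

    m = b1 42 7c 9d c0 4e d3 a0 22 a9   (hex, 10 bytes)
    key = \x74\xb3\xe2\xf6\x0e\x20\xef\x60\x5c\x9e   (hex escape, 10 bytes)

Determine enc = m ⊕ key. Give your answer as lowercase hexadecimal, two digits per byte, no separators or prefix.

c5f19e6bce6e3cc07e37

XOR is its own inverse, so applying the key byte-wise gives the result directly.
b1 xor 74 = c5
42 xor b3 = f1
7c xor e2 = 9e
9d xor f6 = 6b
c0 xor 0e = ce
4e xor 20 = 6e
d3 xor ef = 3c
a0 xor 60 = c0
22 xor 5c = 7e
a9 xor 9e = 37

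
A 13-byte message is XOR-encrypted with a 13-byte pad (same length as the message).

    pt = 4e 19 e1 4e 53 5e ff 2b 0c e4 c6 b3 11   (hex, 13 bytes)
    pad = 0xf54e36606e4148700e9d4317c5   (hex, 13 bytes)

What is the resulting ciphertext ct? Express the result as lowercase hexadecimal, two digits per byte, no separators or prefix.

bb57d72e3d1fb75b027985a4d4

01001110 ⊕ 11110101 = 10111011
00011001 ⊕ 01001110 = 01010111
11100001 ⊕ 00110110 = 11010111
01001110 ⊕ 01100000 = 00101110
01010011 ⊕ 01101110 = 00111101
01011110 ⊕ 01000001 = 00011111
11111111 ⊕ 01001000 = 10110111
00101011 ⊕ 01110000 = 01011011
00001100 ⊕ 00001110 = 00000010
11100100 ⊕ 10011101 = 01111001
11000110 ⊕ 01000011 = 10000101
10110011 ⊕ 00010111 = 10100100
00010001 ⊕ 11000101 = 11010100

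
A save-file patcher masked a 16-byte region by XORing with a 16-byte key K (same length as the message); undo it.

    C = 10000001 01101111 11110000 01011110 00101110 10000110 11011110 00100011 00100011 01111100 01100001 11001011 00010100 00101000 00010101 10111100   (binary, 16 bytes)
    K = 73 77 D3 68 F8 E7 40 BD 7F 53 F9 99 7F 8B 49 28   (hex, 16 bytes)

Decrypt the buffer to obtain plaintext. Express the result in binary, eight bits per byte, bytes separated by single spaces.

XOR is its own inverse, so applying the key byte-wise gives the result directly.
byte 0: 10000001 xor 01110011 = 11110010
byte 1: 01101111 xor 01110111 = 00011000
byte 2: 11110000 xor 11010011 = 00100011
byte 3: 01011110 xor 01101000 = 00110110
byte 4: 00101110 xor 11111000 = 11010110
byte 5: 10000110 xor 11100111 = 01100001
byte 6: 11011110 xor 01000000 = 10011110
byte 7: 00100011 xor 10111101 = 10011110
byte 8: 00100011 xor 01111111 = 01011100
byte 9: 01111100 xor 01010011 = 00101111
byte 10: 01100001 xor 11111001 = 10011000
byte 11: 11001011 xor 10011001 = 01010010
byte 12: 00010100 xor 01111111 = 01101011
byte 13: 00101000 xor 10001011 = 10100011
byte 14: 00010101 xor 01001001 = 01011100
byte 15: 10111100 xor 00101000 = 10010100

11110010 00011000 00100011 00110110 11010110 01100001 10011110 10011110 01011100 00101111 10011000 01010010 01101011 10100011 01011100 10010100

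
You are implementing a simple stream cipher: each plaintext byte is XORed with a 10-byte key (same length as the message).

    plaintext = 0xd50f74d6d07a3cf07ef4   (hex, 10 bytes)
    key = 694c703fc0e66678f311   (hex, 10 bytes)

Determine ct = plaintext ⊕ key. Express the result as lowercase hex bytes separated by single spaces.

bc 43 04 e9 10 9c 5a 88 8d e5

213 XOR 105 = 188
 15 XOR  76 =  67
116 XOR 112 =   4
214 XOR  63 = 233
208 XOR 192 =  16
122 XOR 230 = 156
 60 XOR 102 =  90
240 XOR 120 = 136
126 XOR 243 = 141
244 XOR  17 = 229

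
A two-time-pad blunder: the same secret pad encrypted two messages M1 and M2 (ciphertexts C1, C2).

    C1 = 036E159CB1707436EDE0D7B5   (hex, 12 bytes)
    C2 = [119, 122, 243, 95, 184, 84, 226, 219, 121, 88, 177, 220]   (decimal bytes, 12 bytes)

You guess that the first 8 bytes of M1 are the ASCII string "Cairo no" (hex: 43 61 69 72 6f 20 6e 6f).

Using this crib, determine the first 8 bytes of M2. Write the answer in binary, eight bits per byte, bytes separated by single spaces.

00110111 01110101 10001111 10110001 01100110 00000100 11111000 10000010

First, C1 ⊕ C2 = (M1 ⊕ K) ⊕ (M2 ⊕ K) = M1 ⊕ M2, so the key drops out. Then M2 = (M1 ⊕ M2) ⊕ M1 over the first 8 bytes.
byte 0: (03 xor 77) xor 43 = 74 xor 43 = 37
byte 1: (6e xor 7a) xor 61 = 14 xor 61 = 75
byte 2: (15 xor f3) xor 69 = e6 xor 69 = 8f
byte 3: (9c xor 5f) xor 72 = c3 xor 72 = b1
byte 4: (b1 xor b8) xor 6f = 09 xor 6f = 66
byte 5: (70 xor 54) xor 20 = 24 xor 20 = 04
byte 6: (74 xor e2) xor 6e = 96 xor 6e = f8
byte 7: (36 xor db) xor 6f = ed xor 6f = 82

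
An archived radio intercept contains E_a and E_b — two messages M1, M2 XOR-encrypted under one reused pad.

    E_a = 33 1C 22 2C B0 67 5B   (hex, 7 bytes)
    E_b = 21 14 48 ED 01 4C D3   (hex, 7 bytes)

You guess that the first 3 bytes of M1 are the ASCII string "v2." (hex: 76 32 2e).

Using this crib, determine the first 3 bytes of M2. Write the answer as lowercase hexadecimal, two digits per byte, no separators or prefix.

First, E_a ⊕ E_b = (M1 ⊕ K) ⊕ (M2 ⊕ K) = M1 ⊕ M2, so the key drops out. Then M2 = (M1 ⊕ M2) ⊕ M1 over the first 3 bytes.
byte 0: (33 ^ 21) ^ 76 = 12 ^ 76 = 64
byte 1: (1c ^ 14) ^ 32 = 08 ^ 32 = 3a
byte 2: (22 ^ 48) ^ 2e = 6a ^ 2e = 44

643a44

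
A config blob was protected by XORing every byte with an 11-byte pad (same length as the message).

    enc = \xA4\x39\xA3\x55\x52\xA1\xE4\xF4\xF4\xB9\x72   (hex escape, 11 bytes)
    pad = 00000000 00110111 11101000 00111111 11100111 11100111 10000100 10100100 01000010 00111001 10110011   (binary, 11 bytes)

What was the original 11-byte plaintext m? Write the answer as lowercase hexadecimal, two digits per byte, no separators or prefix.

a40e4b6ab5466050b680c1

a4 xor 00 = a4
39 xor 37 = 0e
a3 xor e8 = 4b
55 xor 3f = 6a
52 xor e7 = b5
a1 xor e7 = 46
e4 xor 84 = 60
f4 xor a4 = 50
f4 xor 42 = b6
b9 xor 39 = 80
72 xor b3 = c1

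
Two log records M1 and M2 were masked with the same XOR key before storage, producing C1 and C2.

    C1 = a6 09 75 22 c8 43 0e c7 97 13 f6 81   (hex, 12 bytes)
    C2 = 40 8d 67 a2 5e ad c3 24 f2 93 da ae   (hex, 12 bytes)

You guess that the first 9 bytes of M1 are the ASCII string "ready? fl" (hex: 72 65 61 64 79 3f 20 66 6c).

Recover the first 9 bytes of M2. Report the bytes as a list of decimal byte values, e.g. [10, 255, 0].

[148, 225, 115, 228, 239, 209, 237, 133, 9]

First, C1 ⊕ C2 = (M1 ⊕ K) ⊕ (M2 ⊕ K) = M1 ⊕ M2, so the key drops out. Then M2 = (M1 ⊕ M2) ⊕ M1 over the first 9 bytes.
byte 0: (a6 xor 40) xor 72 = e6 xor 72 = 94
byte 1: (09 xor 8d) xor 65 = 84 xor 65 = e1
byte 2: (75 xor 67) xor 61 = 12 xor 61 = 73
byte 3: (22 xor a2) xor 64 = 80 xor 64 = e4
byte 4: (c8 xor 5e) xor 79 = 96 xor 79 = ef
byte 5: (43 xor ad) xor 3f = ee xor 3f = d1
byte 6: (0e xor c3) xor 20 = cd xor 20 = ed
byte 7: (c7 xor 24) xor 66 = e3 xor 66 = 85
byte 8: (97 xor f2) xor 6c = 65 xor 6c = 09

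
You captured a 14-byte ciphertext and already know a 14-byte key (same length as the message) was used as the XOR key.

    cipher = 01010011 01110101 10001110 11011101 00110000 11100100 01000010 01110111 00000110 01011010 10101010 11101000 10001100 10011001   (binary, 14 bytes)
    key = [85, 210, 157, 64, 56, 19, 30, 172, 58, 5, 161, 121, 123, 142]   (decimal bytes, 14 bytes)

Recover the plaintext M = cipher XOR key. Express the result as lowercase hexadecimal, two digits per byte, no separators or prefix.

06a7139d08f75cdb3c5f0b91f717

53 ⊕ 55 = 06
75 ⊕ d2 = a7
8e ⊕ 9d = 13
dd ⊕ 40 = 9d
30 ⊕ 38 = 08
e4 ⊕ 13 = f7
42 ⊕ 1e = 5c
77 ⊕ ac = db
06 ⊕ 3a = 3c
5a ⊕ 05 = 5f
aa ⊕ a1 = 0b
e8 ⊕ 79 = 91
8c ⊕ 7b = f7
99 ⊕ 8e = 17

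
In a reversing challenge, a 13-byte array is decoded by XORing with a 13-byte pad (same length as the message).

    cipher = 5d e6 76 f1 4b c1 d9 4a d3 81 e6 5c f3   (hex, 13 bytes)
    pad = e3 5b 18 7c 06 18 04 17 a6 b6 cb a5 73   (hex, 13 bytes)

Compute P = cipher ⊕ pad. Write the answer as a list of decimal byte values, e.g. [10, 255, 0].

[190, 189, 110, 141, 77, 217, 221, 93, 117, 55, 45, 249, 128]

XOR is its own inverse, so applying the key byte-wise gives the result directly.
01011101 ⊕ 11100011 = 10111110
11100110 ⊕ 01011011 = 10111101
01110110 ⊕ 00011000 = 01101110
11110001 ⊕ 01111100 = 10001101
01001011 ⊕ 00000110 = 01001101
11000001 ⊕ 00011000 = 11011001
11011001 ⊕ 00000100 = 11011101
01001010 ⊕ 00010111 = 01011101
11010011 ⊕ 10100110 = 01110101
10000001 ⊕ 10110110 = 00110111
11100110 ⊕ 11001011 = 00101101
01011100 ⊕ 10100101 = 11111001
11110011 ⊕ 01110011 = 10000000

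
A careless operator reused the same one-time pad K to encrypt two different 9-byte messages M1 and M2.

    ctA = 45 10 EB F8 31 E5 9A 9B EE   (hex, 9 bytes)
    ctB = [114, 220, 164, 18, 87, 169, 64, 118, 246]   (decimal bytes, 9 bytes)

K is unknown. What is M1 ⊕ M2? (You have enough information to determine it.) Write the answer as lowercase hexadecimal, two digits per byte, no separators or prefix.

ctA ⊕ ctB = (M1 ⊕ K) ⊕ (M2 ⊕ K) = M1 ⊕ M2 — the shared key cancels under XOR.
byte 0: 01000101 XOR 01110010 = 00110111
byte 1: 00010000 XOR 11011100 = 11001100
byte 2: 11101011 XOR 10100100 = 01001111
byte 3: 11111000 XOR 00010010 = 11101010
byte 4: 00110001 XOR 01010111 = 01100110
byte 5: 11100101 XOR 10101001 = 01001100
byte 6: 10011010 XOR 01000000 = 11011010
byte 7: 10011011 XOR 01110110 = 11101101
byte 8: 11101110 XOR 11110110 = 00011000

37cc4fea664cdaed18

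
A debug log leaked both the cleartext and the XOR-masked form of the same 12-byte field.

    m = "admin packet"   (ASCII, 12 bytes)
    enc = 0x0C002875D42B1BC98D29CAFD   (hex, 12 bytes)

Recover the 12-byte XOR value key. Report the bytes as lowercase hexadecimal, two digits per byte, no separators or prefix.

6d64451cba0b6ba8ee42af89

Since enc = m ⊕ key, XORing both sides with m gives key = m ⊕ enc.
61 ⊕ 0c = 6d
64 ⊕ 00 = 64
6d ⊕ 28 = 45
69 ⊕ 75 = 1c
6e ⊕ d4 = ba
20 ⊕ 2b = 0b
70 ⊕ 1b = 6b
61 ⊕ c9 = a8
63 ⊕ 8d = ee
6b ⊕ 29 = 42
65 ⊕ ca = af
74 ⊕ fd = 89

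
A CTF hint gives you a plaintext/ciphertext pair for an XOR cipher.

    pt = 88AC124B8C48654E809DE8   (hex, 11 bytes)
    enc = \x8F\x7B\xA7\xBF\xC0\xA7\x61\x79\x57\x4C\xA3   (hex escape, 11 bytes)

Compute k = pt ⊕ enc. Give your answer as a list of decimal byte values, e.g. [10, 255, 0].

Since enc = pt ⊕ k, XORing both sides with pt gives k = pt ⊕ enc.
88 ^ 8f = 07
ac ^ 7b = d7
12 ^ a7 = b5
4b ^ bf = f4
8c ^ c0 = 4c
48 ^ a7 = ef
65 ^ 61 = 04
4e ^ 79 = 37
80 ^ 57 = d7
9d ^ 4c = d1
e8 ^ a3 = 4b

[7, 215, 181, 244, 76, 239, 4, 55, 215, 209, 75]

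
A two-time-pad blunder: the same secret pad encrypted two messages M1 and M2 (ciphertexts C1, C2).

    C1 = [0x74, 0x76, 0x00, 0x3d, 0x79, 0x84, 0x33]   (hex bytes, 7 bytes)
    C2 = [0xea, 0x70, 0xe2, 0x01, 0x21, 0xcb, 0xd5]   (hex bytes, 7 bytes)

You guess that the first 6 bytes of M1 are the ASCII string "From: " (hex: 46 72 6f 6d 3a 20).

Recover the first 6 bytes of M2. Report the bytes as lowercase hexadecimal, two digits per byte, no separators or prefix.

d8748d51626f

First, C1 ⊕ C2 = (M1 ⊕ K) ⊕ (M2 ⊕ K) = M1 ⊕ M2, so the key drops out. Then M2 = (M1 ⊕ M2) ⊕ M1 over the first 6 bytes.
byte 0: (74 ^ ea) ^ 46 = 9e ^ 46 = d8
byte 1: (76 ^ 70) ^ 72 = 06 ^ 72 = 74
byte 2: (00 ^ e2) ^ 6f = e2 ^ 6f = 8d
byte 3: (3d ^ 01) ^ 6d = 3c ^ 6d = 51
byte 4: (79 ^ 21) ^ 3a = 58 ^ 3a = 62
byte 5: (84 ^ cb) ^ 20 = 4f ^ 20 = 6f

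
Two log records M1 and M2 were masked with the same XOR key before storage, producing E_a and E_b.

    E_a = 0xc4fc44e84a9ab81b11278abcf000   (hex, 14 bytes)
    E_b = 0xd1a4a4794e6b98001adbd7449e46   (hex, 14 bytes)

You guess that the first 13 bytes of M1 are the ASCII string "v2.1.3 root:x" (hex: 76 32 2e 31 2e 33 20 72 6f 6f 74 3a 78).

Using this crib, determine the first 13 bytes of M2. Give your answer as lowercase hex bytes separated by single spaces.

First, E_a ⊕ E_b = (M1 ⊕ K) ⊕ (M2 ⊕ K) = M1 ⊕ M2, so the key drops out. Then M2 = (M1 ⊕ M2) ⊕ M1 over the first 13 bytes.
byte 0: (c4 ⊕ d1) ⊕ 76 = 15 ⊕ 76 = 63
byte 1: (fc ⊕ a4) ⊕ 32 = 58 ⊕ 32 = 6a
byte 2: (44 ⊕ a4) ⊕ 2e = e0 ⊕ 2e = ce
byte 3: (e8 ⊕ 79) ⊕ 31 = 91 ⊕ 31 = a0
byte 4: (4a ⊕ 4e) ⊕ 2e = 04 ⊕ 2e = 2a
byte 5: (9a ⊕ 6b) ⊕ 33 = f1 ⊕ 33 = c2
byte 6: (b8 ⊕ 98) ⊕ 20 = 20 ⊕ 20 = 00
byte 7: (1b ⊕ 00) ⊕ 72 = 1b ⊕ 72 = 69
byte 8: (11 ⊕ 1a) ⊕ 6f = 0b ⊕ 6f = 64
byte 9: (27 ⊕ db) ⊕ 6f = fc ⊕ 6f = 93
byte 10: (8a ⊕ d7) ⊕ 74 = 5d ⊕ 74 = 29
byte 11: (bc ⊕ 44) ⊕ 3a = f8 ⊕ 3a = c2
byte 12: (f0 ⊕ 9e) ⊕ 78 = 6e ⊕ 78 = 16

63 6a ce a0 2a c2 00 69 64 93 29 c2 16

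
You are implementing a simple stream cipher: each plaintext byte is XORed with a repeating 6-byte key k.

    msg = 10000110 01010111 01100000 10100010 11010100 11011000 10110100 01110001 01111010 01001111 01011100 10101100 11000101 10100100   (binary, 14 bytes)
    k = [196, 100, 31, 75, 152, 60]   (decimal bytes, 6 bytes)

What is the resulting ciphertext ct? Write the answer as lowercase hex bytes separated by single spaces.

42 33 7f e9 4c e4 70 15 65 04 c4 90 01 c0

The 6-byte key repeats, so the effective keystream is c4 64 1f 4b 98 3c c4 64 1f 4b 98 3c c4 64.
byte 0: 134 ^ 196 =  66
byte 1:  87 ^ 100 =  51
byte 2:  96 ^  31 = 127
byte 3: 162 ^  75 = 233
byte 4: 212 ^ 152 =  76
byte 5: 216 ^  60 = 228
byte 6: 180 ^ 196 = 112
byte 7: 113 ^ 100 =  21
byte 8: 122 ^  31 = 101
byte 9:  79 ^  75 =   4
byte 10:  92 ^ 152 = 196
byte 11: 172 ^  60 = 144
byte 12: 197 ^ 196 =   1
byte 13: 164 ^ 100 = 192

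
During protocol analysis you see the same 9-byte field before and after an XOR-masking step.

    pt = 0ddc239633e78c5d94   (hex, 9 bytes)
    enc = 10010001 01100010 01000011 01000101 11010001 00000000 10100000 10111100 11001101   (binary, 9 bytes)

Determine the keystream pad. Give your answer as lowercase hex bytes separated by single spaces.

9c be 60 d3 e2 e7 2c e1 59

Since enc = pt ⊕ pad, XORing both sides with pt gives pad = pt ⊕ enc.
 13 XOR 145 = 156
220 XOR  98 = 190
 35 XOR  67 =  96
150 XOR  69 = 211
 51 XOR 209 = 226
231 XOR   0 = 231
140 XOR 160 =  44
 93 XOR 188 = 225
148 XOR 205 =  89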